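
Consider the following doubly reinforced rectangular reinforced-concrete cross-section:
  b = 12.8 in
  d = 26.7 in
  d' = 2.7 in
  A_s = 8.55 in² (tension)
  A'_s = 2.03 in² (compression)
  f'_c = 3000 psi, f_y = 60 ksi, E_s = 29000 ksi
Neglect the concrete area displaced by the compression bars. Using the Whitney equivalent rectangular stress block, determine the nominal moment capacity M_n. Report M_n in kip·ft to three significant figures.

Assume both steels yield.
a = (A_s − A'_s) f_y/(0.85 f'_c b) = (8.55 − 2.03) × 60/(0.85 × 3 × 12.8) = 11.985 in.
c = a/β₁ = 11.985/0.85 = 14.100 in; ε'_s = 0.003(c − d')/c = 0.0024 ≥ ε_y = 0.0021, so the compression steel yields.
M_n = (A_s − A'_s) f_y (d − a/2) + A'_s f_y (d − d') = 391.2 × (26.7 − 5.9925) + 121.8 × (26.7 − 2.7) = 8100.8 + 2923.2 = 11024.0 kip·in = 11024.0/12 = 918.67 kip·ft.

M_n ≈ 919 kip·ft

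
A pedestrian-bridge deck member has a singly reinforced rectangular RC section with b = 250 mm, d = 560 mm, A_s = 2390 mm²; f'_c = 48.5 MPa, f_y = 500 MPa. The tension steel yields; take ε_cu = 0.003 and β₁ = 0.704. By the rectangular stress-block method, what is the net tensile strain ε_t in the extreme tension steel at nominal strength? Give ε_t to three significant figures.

ε_t ≈ 0.00720

a = A_s f_y/(0.85 f'_c b) = 115.95 mm.
β₁ = 0.704, so c = a/β₁ = 115.95/0.704 = 164.70 mm.
From the linear strain diagram with ε_cu = 0.003: ε_t = 0.003 (d − c)/c = 0.003 × (560 − 164.70)/164.70 = 0.00720.
Since ε_t ≥ 0.005, the section is tension-controlled.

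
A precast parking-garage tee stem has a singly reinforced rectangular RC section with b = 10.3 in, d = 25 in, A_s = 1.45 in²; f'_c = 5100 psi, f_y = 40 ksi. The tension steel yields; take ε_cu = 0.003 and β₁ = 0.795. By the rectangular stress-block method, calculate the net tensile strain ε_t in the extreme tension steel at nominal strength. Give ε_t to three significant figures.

ε_t ≈ 0.0429

a = A_s f_y/(0.85 f'_c b) = 1.299 in.
β₁ = 0.795, so c = a/β₁ = 1.299/0.795 = 1.634 in.
From the linear strain diagram with ε_cu = 0.003: ε_t = 0.003 (d − c)/c = 0.003 × (25 − 1.634)/1.634 = 0.0429.
Since ε_t ≥ 0.005, the section is tension-controlled.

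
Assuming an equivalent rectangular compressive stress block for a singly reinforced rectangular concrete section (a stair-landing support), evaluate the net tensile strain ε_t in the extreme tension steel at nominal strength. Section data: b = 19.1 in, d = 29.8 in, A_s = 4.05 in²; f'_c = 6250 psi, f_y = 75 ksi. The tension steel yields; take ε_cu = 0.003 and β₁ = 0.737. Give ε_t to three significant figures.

ε_t ≈ 0.0190

a = A_s f_y/(0.85 f'_c b) = 2.994 in.
β₁ = 0.737, so c = a/β₁ = 2.994/0.737 = 4.062 in.
From the linear strain diagram with ε_cu = 0.003: ε_t = 0.003 (d − c)/c = 0.003 × (29.8 − 4.062)/4.062 = 0.0190.
Since ε_t ≥ 0.005, the section is tension-controlled.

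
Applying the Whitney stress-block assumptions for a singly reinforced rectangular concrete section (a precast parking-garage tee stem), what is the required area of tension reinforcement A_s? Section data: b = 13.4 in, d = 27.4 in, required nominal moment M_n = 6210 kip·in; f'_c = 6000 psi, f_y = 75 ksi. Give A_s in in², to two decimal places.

From M_n = 0.85 f'_c a b (d − a/2):
a = d − √(d² − 2M_n/(0.85 f'_c b)) = 27.4 − √(27.4² − 2 × 6210/(0.85 × 6 × 13.4)) = 3.546 in.
A_s = 0.85 f'_c a b / f_y = 0.85 × 6 × 3.546 × 13.4 / 75 = 3.231 in².

A_s ≈ 3.23 in²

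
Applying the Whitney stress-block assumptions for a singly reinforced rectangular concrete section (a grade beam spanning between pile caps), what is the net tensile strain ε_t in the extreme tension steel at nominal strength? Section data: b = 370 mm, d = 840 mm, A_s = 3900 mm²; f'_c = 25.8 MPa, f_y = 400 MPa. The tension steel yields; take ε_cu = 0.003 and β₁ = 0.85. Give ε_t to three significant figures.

ε_t ≈ 0.00814

a = A_s f_y/(0.85 f'_c b) = 192.26 mm.
β₁ = 0.85, so c = a/β₁ = 192.26/0.85 = 226.19 mm.
From the linear strain diagram with ε_cu = 0.003: ε_t = 0.003 (d − c)/c = 0.003 × (840 − 226.19)/226.19 = 0.00814.
Since ε_t ≥ 0.005, the section is tension-controlled.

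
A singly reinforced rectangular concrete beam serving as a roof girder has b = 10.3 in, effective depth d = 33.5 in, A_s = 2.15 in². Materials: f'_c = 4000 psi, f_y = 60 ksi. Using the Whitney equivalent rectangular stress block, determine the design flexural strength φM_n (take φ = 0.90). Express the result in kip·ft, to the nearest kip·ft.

φM_n ≈ 306 kip·ft

T = A_s f_y = 2.15 × 60 = 129 kips.
a = T/(0.85 f'_c b) = 129/(0.85 × 4 × 10.3) = 3.684 in.
M_n = T(d − a/2) = 129 × (33.5 − 1.842) = 4083.9 kip·in = 4083.9/12 = 340.33 kip·ft.
φM_n = 0.90 × 340.33 = 306.30 kip·ft.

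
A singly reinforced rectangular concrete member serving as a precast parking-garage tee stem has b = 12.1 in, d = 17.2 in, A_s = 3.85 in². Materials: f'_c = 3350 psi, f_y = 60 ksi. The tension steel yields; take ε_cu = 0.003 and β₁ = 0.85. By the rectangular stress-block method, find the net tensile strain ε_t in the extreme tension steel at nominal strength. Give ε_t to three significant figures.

a = A_s f_y/(0.85 f'_c b) = 6.704 in.
β₁ = 0.85, so c = a/β₁ = 6.704/0.85 = 7.887 in.
From the linear strain diagram with ε_cu = 0.003: ε_t = 0.003 (d − c)/c = 0.003 × (17.2 − 7.887)/7.887 = 0.00354.
ε_t < 0.004 — the section is over-reinforced for flexure under ACI limits.

ε_t ≈ 0.00354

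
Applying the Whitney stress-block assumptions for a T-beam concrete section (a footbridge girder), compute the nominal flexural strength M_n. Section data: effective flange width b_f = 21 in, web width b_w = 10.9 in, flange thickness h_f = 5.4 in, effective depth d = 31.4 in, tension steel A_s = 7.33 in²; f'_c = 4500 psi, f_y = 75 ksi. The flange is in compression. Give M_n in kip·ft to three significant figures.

Tension: T = A_s f_y = 7.33 × 75 = 549.75 kips.
Try a within the flange: a = T/(0.85 f'_c b_f) = 549.75/(0.85 × 4.5 × 21) = 6.844 in.
a = 6.844 > h_f = 5.4 in: the block extends into the web. Split into flange-overhang and web parts.
C_f = 0.85 f'_c (b_f − b_w) h_f = 0.85 × 4.5 × (21 − 10.9) × 5.4 = 208.6 kips.
Remaining web compression depth: a_w = (T − C_f)/(0.85 f'_c b_w) = (549.75 − 208.6)/(0.85 × 4.5 × 10.9) = 8.183 in.
M_n = C_f(d − h_f/2) + (T − C_f)(d − a_w/2) = 208.6 × (31.4 − 2.7) + 341.15 × (31.4 − 4.0915) = 5986.8 + 9316.3 = 15303.1 kip·in.
M_n = 15303.1/12 = 1275.26 kip·ft.

M_n ≈ 1280 kip·ft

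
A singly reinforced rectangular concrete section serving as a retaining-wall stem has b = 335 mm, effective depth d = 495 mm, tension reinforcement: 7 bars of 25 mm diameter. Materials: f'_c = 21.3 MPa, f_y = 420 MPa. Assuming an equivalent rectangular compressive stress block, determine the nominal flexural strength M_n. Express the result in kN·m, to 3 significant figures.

A_s = 7 × 491 = 3437 mm².
T = A_s f_y = 3437 × 420 = 1443540 N = 1443.54 kN.
From C = T: a = T/(0.85 f'_c b) = 1443540/(0.85 × 21.3 × 335) = 238.00 mm.
M_n = T(d − a/2) = 1443.54 kN × (495 − 119) mm = 542.77 kN·m.

M_n ≈ 543 kN·m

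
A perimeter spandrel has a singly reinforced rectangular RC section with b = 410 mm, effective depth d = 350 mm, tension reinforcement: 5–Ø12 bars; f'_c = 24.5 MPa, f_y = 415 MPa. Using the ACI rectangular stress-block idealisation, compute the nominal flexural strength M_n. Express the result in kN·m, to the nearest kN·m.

A_s = 5 × 113 = 565 mm².
T = A_s f_y = 565 × 415 = 234475 N = 234.475 kN.
From C = T: a = T/(0.85 f'_c b) = 234475/(0.85 × 24.5 × 410) = 27.46 mm.
M_n = T(d − a/2) = 234.475 kN × (350 − 13.73) mm = 78.85 kN·m.

M_n ≈ 79 kN·m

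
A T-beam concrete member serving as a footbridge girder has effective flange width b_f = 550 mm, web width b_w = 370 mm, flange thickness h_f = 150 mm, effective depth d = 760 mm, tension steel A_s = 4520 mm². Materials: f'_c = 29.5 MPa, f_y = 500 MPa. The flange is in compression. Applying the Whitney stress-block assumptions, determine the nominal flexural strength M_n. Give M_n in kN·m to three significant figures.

Tension: T = A_s f_y = 4520 × 500 = 2260000 N.
Try a within the flange: a = T/(0.85 f'_c b_f) = 2260000/(0.85 × 29.5 × 550) = 163.87 mm.
a = 163.87 > h_f = 150 mm: the block extends into the web. Split into flange-overhang and web parts.
C_f = 0.85 f'_c (b_f − b_w) h_f = 0.85 × 29.5 × (550 − 370) × 150 = 677025 N.
Remaining web compression depth: a_w = (T − C_f)/(0.85 f'_c b_w) = (2260000 − 677025)/(0.85 × 29.5 × 370) = 170.62 mm.
M_n = C_f(d − h_f/2) + (T − C_f)(d − a_w/2) = 677025 × (760 − 75) + 1582975 × (760 − 85.31) = 463.76 + 1068.02 = 1531.78 × 10⁶ N·mm.
M_n = 1531.78 kN·m.

M_n ≈ 1530 kN·m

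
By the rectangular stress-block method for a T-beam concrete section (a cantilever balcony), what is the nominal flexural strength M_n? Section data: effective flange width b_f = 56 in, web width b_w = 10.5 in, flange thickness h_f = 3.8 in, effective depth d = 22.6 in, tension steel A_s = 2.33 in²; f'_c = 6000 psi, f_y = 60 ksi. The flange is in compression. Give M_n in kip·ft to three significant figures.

Tension: T = A_s f_y = 2.33 × 60 = 139.8 kips.
Try a within the flange: a = T/(0.85 f'_c b_f) = 139.8/(0.85 × 6 × 56) = 0.489 in.
Since a = 0.489 ≤ h_f = 3.8 in, the stress block lies entirely in the flange; analyse as a rectangular beam of width b_f.
M_n = T(d − a/2) = 139.8 × (22.6 − 0.2445) = 3125.3 kip·in.
M_n = 3125.3/12 = 260.44 kip·ft.

M_n ≈ 260 kip·ft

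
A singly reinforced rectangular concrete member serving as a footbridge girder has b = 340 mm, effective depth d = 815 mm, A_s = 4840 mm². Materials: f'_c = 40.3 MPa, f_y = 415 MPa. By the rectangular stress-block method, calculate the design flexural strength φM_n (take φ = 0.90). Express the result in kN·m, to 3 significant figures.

φM_n ≈ 1320 kN·m

T = A_s f_y = 4840 × 415 = 2008600 N = 2008.6 kN.
From C = T: a = T/(0.85 f'_c b) = 2008600/(0.85 × 40.3 × 340) = 172.46 mm.
M_n = T(d − a/2) = 2008.6 kN × (815 − 86.23) mm = 1463.81 kN·m.
φM_n = 0.90 × 1463.81 = 1317.43 kN·m.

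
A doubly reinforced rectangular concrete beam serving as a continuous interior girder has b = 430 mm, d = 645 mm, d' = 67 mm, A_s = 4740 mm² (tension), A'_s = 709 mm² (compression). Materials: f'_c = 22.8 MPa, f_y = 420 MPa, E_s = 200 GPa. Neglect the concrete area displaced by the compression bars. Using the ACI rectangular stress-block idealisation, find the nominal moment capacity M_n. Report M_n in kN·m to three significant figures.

M_n ≈ 1090 kN·m

Assume both tension and compression steel yield.
Net tension couple steel: A_s − A'_s = 4031 mm².
a = (A_s − A'_s) f_y / (0.85 f'_c b) = 1693020/(0.85 × 22.8 × 430) = 203.16 mm.
c = a/β₁ = 203.16/0.85 = 239.01 mm; ε'_s = 0.003(c − d')/c = 0.0022 ≥ f_y/E_s = 0.0021, so compression steel does yield.
M_n = (A_s − A'_s) f_y (d − a/2) + A'_s f_y (d − d') = [1693020 × (645 − 101.58) + 297780 × (645 − 67)] × 10⁻⁶ = 920.02 + 172.12 = 1092.14 kN·m.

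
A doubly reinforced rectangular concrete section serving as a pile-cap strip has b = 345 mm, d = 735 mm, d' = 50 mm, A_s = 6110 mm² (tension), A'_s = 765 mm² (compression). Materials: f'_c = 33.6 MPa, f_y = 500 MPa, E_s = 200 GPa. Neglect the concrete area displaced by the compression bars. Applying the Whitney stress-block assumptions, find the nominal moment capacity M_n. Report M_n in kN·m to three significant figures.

M_n ≈ 1860 kN·m

Assume both tension and compression steel yield.
Net tension couple steel: A_s − A'_s = 5345 mm².
a = (A_s − A'_s) f_y / (0.85 f'_c b) = 2672500/(0.85 × 33.6 × 345) = 271.23 mm.
c = a/β₁ = 271.23/0.81 = 334.85 mm; ε'_s = 0.003(c − d')/c = 0.0026 ≥ f_y/E_s = 0.0025, so compression steel does yield.
M_n = (A_s − A'_s) f_y (d − a/2) + A'_s f_y (d − d') = [2672500 × (735 − 135.615) + 382500 × (735 − 50)] × 10⁻⁶ = 1601.86 + 262.01 = 1863.87 kN·m.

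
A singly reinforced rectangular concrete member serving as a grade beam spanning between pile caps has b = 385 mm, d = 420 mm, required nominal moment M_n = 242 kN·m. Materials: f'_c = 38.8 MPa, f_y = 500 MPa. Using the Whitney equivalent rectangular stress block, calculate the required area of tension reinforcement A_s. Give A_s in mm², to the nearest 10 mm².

With M_n = 0.85 f'_c a b (d − a/2), solve the quadratic for a:
a = d − √(d² − 2M_n/(0.85 f'_c b)) = 420 − √(420² − 2 × 242×10⁶/(0.85 × 38.8 × 385)) = 48.14 mm.
A_s = 0.85 f'_c a b / f_y = 0.85 × 38.8 × 48.14 × 385 / 500 = 1222.5 mm².

A_s ≈ 1220 mm²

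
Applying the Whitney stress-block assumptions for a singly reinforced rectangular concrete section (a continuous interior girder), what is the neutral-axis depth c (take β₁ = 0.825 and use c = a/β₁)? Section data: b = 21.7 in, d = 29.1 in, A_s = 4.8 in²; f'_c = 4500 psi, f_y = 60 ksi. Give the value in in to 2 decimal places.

T = A_s f_y = 4.8 × 60 = 288 kips.
a = T/(0.85 f'_c b) = 288/(0.85 × 4.5 × 21.7) = 3.4698 in.
With β₁ = 0.825, c = a/β₁ = 3.4698/0.825 = 4.21 in.

c ≈ 4.21 in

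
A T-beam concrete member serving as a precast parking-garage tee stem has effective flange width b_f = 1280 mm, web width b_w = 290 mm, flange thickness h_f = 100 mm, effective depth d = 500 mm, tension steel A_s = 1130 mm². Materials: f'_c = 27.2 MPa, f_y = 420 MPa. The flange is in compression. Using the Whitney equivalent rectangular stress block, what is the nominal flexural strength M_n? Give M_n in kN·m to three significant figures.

Tension: T = A_s f_y = 1130 × 420 = 474600 N.
Try a within the flange: a = T/(0.85 f'_c b_f) = 474600/(0.85 × 27.2 × 1280) = 16.04 mm.
Since a = 16.04 ≤ h_f = 100 mm, the stress block lies entirely in the flange; analyse as a rectangular beam of width b_f.
M_n = T(d − a/2) = 474600 × (500 − 8.02) = 233.49 × 10⁶ N·mm.
M_n = 233.49 kN·m.

M_n ≈ 233 kN·m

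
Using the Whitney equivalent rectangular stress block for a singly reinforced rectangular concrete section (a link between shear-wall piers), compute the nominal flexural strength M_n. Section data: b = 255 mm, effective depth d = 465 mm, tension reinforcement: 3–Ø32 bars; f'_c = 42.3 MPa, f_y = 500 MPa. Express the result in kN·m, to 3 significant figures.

A_s = 3 × 804 = 2412 mm².
T = A_s f_y = 2412 × 500 = 1206000 N = 1206 kN.
From C = T: a = T/(0.85 f'_c b) = 1206000/(0.85 × 42.3 × 255) = 131.54 mm.
M_n = T(d − a/2) = 1206 kN × (465 − 65.77) mm = 481.47 kN·m.

M_n ≈ 481 kN·m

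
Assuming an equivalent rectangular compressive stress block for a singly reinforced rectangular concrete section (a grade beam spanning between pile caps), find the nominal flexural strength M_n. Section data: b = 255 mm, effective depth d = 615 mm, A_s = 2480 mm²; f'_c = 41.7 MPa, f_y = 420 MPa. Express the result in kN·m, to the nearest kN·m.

M_n ≈ 581 kN·m

T = A_s f_y = 2480 × 420 = 1041600 N = 1041.6 kN.
From C = T: a = T/(0.85 f'_c b) = 1041600/(0.85 × 41.7 × 255) = 115.24 mm.
M_n = T(d − a/2) = 1041.6 kN × (615 − 57.62) mm = 580.57 kN·m.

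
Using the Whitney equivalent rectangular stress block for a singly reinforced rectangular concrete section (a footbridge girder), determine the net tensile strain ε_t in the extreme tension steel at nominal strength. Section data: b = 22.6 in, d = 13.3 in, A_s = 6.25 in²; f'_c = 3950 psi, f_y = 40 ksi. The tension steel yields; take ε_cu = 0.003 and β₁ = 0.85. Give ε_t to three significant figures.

a = A_s f_y/(0.85 f'_c b) = 3.295 in.
β₁ = 0.85, so c = a/β₁ = 3.295/0.85 = 3.876 in.
From the linear strain diagram with ε_cu = 0.003: ε_t = 0.003 (d − c)/c = 0.003 × (13.3 − 3.876)/3.876 = 0.00729.
Since ε_t ≥ 0.005, the section is tension-controlled.

ε_t ≈ 0.00729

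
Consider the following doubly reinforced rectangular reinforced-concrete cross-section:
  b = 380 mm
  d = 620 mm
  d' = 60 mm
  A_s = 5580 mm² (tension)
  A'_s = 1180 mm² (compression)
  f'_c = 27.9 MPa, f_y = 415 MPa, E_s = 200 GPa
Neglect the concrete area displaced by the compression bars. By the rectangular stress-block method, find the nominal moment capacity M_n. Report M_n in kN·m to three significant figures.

M_n ≈ 1220 kN·m

Assume both tension and compression steel yield.
Net tension couple steel: A_s − A'_s = 4400 mm².
a = (A_s − A'_s) f_y / (0.85 f'_c b) = 1826000/(0.85 × 27.9 × 380) = 202.63 mm.
c = a/β₁ = 202.63/0.85 = 238.39 mm; ε'_s = 0.003(c − d')/c = 0.0022 ≥ f_y/E_s = 0.0021, so compression steel does yield.
M_n = (A_s − A'_s) f_y (d − a/2) + A'_s f_y (d − d') = [1826000 × (620 − 101.315) + 489700 × (620 − 60)] × 10⁻⁶ = 947.12 + 274.23 = 1221.35 kN·m.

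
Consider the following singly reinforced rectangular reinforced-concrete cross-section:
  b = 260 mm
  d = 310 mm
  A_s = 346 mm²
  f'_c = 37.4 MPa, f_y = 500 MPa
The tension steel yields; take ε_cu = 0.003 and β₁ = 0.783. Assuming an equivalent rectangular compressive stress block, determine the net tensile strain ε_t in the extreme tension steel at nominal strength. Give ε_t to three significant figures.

a = A_s f_y/(0.85 f'_c b) = 20.93 mm.
β₁ = 0.783, so c = a/β₁ = 20.93/0.783 = 26.73 mm.
From the linear strain diagram with ε_cu = 0.003: ε_t = 0.003 (d − c)/c = 0.003 × (310 − 26.73)/26.73 = 0.0318.
Since ε_t ≥ 0.005, the section is tension-controlled.

ε_t ≈ 0.0318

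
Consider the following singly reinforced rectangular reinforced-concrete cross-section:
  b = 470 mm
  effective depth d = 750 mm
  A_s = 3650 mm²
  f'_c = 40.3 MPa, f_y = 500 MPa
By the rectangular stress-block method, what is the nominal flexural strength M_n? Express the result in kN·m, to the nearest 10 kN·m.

T = A_s f_y = 3650 × 500 = 1825000 N = 1825 kN.
From C = T: a = T/(0.85 f'_c b) = 1825000/(0.85 × 40.3 × 470) = 113.36 mm.
M_n = T(d − a/2) = 1825 kN × (750 − 56.68) mm = 1265.31 kN·m.

M_n ≈ 1270 kN·m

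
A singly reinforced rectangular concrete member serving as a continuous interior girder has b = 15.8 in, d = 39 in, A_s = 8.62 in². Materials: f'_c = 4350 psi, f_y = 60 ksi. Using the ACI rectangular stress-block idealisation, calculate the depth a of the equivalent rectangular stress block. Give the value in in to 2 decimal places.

T = A_s f_y = 8.62 × 60 = 517.2 kips.
a = T/(0.85 f'_c b) = 517.2/(0.85 × 4.35 × 15.8) = 8.85 in.

a ≈ 8.85 in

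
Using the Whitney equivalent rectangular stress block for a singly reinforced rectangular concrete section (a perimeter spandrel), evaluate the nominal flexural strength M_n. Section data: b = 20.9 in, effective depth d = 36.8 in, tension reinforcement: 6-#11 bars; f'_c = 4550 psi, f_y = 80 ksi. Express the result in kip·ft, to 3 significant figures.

M_n ≈ 2010 kip·ft

A_s = 6 × 1.56 = 9.36 in².
T = A_s f_y = 9.36 × 80 = 748.8 kips.
a = T/(0.85 f'_c b) = 748.8/(0.85 × 4.55 × 20.9) = 9.264 in.
M_n = T(d − a/2) = 748.8 × (36.8 − 4.632) = 24087.4 kip·in = 24087.4/12 = 2007.28 kip·ft.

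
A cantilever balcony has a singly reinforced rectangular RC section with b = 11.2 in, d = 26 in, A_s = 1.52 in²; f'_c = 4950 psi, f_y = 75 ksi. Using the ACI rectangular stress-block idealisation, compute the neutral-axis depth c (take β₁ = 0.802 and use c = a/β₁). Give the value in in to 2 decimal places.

c ≈ 3.02 in

T = A_s f_y = 1.52 × 75 = 114 kips.
a = T/(0.85 f'_c b) = 114/(0.85 × 4.95 × 11.2) = 2.4191 in.
With β₁ = 0.802, c = a/β₁ = 2.4191/0.802 = 3.02 in.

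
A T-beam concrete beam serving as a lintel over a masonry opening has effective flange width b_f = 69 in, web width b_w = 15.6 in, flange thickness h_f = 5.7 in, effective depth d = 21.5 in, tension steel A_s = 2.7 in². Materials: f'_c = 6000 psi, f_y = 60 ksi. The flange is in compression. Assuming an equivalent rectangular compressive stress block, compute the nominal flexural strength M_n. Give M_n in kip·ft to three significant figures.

Tension: T = A_s f_y = 2.7 × 60 = 162 kips.
Try a within the flange: a = T/(0.85 f'_c b_f) = 162/(0.85 × 6 × 69) = 0.460 in.
Since a = 0.460 ≤ h_f = 5.7 in, the stress block lies entirely in the flange; analyse as a rectangular beam of width b_f.
M_n = T(d − a/2) = 162 × (21.5 − 0.23) = 3445.7 kip·in.
M_n = 3445.7/12 = 287.14 kip·ft.

M_n ≈ 287 kip·ft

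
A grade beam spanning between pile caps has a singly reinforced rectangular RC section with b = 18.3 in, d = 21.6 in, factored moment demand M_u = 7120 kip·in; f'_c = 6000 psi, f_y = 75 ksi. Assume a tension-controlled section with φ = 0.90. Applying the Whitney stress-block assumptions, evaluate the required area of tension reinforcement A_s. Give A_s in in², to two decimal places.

M_n = M_u/φ = 7120/0.90 = 7911.11 kip·in.
From M_n = 0.85 f'_c a b (d − a/2):
a = d − √(d² − 2M_n/(0.85 f'_c b)) = 21.6 − √(21.6² − 2 × 7911.11/(0.85 × 6 × 18.3)) = 4.365 in.
A_s = 0.85 f'_c a b / f_y = 0.85 × 6 × 4.365 × 18.3 / 75 = 5.432 in².

A_s ≈ 5.43 in²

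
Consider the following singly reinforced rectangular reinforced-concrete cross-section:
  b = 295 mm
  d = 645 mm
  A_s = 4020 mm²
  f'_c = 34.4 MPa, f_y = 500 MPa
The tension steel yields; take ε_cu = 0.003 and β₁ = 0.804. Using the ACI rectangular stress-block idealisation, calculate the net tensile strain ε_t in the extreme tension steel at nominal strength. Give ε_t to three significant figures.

a = A_s f_y/(0.85 f'_c b) = 233.02 mm.
β₁ = 0.804, so c = a/β₁ = 233.02/0.804 = 289.83 mm.
From the linear strain diagram with ε_cu = 0.003: ε_t = 0.003 (d − c)/c = 0.003 × (645 − 289.83)/289.83 = 0.00368.
ε_t < 0.004 — the section is over-reinforced for flexure under ACI limits.

ε_t ≈ 0.00368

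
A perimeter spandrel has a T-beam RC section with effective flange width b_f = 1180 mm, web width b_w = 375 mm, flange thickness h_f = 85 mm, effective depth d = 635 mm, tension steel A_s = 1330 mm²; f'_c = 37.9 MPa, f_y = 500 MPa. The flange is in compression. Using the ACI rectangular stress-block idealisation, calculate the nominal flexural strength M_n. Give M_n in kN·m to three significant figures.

M_n ≈ 416 kN·m

Tension: T = A_s f_y = 1330 × 500 = 665000 N.
Try a within the flange: a = T/(0.85 f'_c b_f) = 665000/(0.85 × 37.9 × 1180) = 17.49 mm.
Since a = 17.49 ≤ h_f = 85 mm, the stress block lies entirely in the flange; analyse as a rectangular beam of width b_f.
M_n = T(d − a/2) = 665000 × (635 − 8.745) = 416.46 × 10⁶ N·mm.
M_n = 416.46 kN·m.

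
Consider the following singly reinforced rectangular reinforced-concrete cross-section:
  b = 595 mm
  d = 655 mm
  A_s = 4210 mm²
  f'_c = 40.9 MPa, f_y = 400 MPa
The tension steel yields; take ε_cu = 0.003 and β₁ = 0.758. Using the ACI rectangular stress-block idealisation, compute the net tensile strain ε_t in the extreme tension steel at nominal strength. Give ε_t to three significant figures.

a = A_s f_y/(0.85 f'_c b) = 81.41 mm.
β₁ = 0.758, so c = a/β₁ = 81.41/0.758 = 107.40 mm.
From the linear strain diagram with ε_cu = 0.003: ε_t = 0.003 (d − c)/c = 0.003 × (655 − 107.40)/107.40 = 0.0153.
Since ε_t ≥ 0.005, the section is tension-controlled.

ε_t ≈ 0.0153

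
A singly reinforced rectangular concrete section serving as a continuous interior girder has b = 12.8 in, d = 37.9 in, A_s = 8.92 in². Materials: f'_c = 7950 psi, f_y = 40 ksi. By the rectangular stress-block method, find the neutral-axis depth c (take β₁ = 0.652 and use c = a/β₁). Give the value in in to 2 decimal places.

c ≈ 6.33 in

T = A_s f_y = 8.92 × 40 = 356.8 kips.
a = T/(0.85 f'_c b) = 356.8/(0.85 × 7.95 × 12.8) = 4.1250 in.
With β₁ = 0.652, c = a/β₁ = 4.1250/0.652 = 6.33 in.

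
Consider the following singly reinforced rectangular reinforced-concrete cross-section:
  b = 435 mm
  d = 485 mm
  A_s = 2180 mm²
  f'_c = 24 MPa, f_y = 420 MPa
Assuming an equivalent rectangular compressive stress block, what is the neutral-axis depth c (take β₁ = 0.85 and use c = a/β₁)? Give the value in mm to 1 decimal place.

c ≈ 121.4 mm

T = A_s f_y = 2180 × 420 = 915600 N = 915.6 kN.
Setting C = 0.85 f'_c a b equal to T: a = 915600/(0.85 × 24 × 435) = 103.178 mm.
With β₁ = 0.85, c = a/β₁ = 103.178/0.85 = 121.4 mm.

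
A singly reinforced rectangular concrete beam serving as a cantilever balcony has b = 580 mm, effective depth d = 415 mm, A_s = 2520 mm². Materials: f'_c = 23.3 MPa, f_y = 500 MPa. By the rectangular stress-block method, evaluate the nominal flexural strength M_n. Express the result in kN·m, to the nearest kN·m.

T = A_s f_y = 2520 × 500 = 1260000 N = 1260 kN.
From C = T: a = T/(0.85 f'_c b) = 1260000/(0.85 × 23.3 × 580) = 109.69 mm.
M_n = T(d − a/2) = 1260 kN × (415 − 54.845) mm = 453.80 kN·m.

M_n ≈ 454 kN·m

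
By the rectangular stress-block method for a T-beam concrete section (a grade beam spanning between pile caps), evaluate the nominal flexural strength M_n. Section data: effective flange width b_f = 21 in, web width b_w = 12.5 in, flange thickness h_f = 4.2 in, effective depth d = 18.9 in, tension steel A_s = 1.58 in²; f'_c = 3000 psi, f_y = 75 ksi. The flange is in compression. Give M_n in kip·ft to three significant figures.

M_n ≈ 176 kip·ft

Tension: T = A_s f_y = 1.58 × 75 = 118.5 kips.
Try a within the flange: a = T/(0.85 f'_c b_f) = 118.5/(0.85 × 3 × 21) = 2.213 in.
Since a = 2.213 ≤ h_f = 4.2 in, the stress block lies entirely in the flange; analyse as a rectangular beam of width b_f.
M_n = T(d − a/2) = 118.5 × (18.9 − 1.1065) = 2108.5 kip·in.
M_n = 2108.5/12 = 175.71 kip·ft.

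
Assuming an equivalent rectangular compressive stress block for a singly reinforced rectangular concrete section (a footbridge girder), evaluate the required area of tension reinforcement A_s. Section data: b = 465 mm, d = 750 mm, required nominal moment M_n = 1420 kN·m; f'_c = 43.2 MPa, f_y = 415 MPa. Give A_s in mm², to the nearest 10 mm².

A_s ≈ 4960 mm²

With M_n = 0.85 f'_c a b (d − a/2), solve the quadratic for a:
a = d − √(d² − 2M_n/(0.85 f'_c b)) = 750 − √(750² − 2 × 1420×10⁶/(0.85 × 43.2 × 465)) = 120.58 mm.
A_s = 0.85 f'_c a b / f_y = 0.85 × 43.2 × 120.58 × 465 / 415 = 4961.2 mm².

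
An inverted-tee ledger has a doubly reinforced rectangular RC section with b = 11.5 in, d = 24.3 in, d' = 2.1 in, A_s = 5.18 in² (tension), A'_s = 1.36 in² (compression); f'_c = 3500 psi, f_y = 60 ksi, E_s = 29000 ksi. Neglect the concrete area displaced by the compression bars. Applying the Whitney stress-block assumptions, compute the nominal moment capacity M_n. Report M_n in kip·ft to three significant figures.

Assume both steels yield.
a = (A_s − A'_s) f_y/(0.85 f'_c b) = (5.18 − 1.36) × 60/(0.85 × 3.5 × 11.5) = 6.699 in.
c = a/β₁ = 6.699/0.85 = 7.881 in; ε'_s = 0.003(c − d')/c = 0.0022 ≥ ε_y = 0.0021, so the compression steel yields.
M_n = (A_s − A'_s) f_y (d − a/2) + A'_s f_y (d − d') = 229.2 × (24.3 − 3.3495) + 81.6 × (24.3 − 2.1) = 4801.9 + 1811.5 = 6613.4 kip·in = 6613.4/12 = 551.12 kip·ft.

M_n ≈ 551 kip·ft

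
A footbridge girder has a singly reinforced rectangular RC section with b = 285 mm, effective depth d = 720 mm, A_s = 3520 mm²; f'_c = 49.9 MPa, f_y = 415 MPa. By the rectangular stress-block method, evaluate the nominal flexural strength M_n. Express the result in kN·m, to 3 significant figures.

M_n ≈ 964 kN·m

T = A_s f_y = 3520 × 415 = 1460800 N = 1460.8 kN.
From C = T: a = T/(0.85 f'_c b) = 1460800/(0.85 × 49.9 × 285) = 120.84 mm.
M_n = T(d − a/2) = 1460.8 kN × (720 − 60.42) mm = 963.51 kN·m.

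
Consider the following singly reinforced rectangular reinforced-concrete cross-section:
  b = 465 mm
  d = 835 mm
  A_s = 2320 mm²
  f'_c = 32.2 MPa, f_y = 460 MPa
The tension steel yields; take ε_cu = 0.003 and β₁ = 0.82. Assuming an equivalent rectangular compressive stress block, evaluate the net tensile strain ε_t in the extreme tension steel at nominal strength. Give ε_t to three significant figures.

ε_t ≈ 0.0215

a = A_s f_y/(0.85 f'_c b) = 83.85 mm.
β₁ = 0.82, so c = a/β₁ = 83.85/0.82 = 102.26 mm.
From the linear strain diagram with ε_cu = 0.003: ε_t = 0.003 (d − c)/c = 0.003 × (835 − 102.26)/102.26 = 0.0215.
Since ε_t ≥ 0.005, the section is tension-controlled.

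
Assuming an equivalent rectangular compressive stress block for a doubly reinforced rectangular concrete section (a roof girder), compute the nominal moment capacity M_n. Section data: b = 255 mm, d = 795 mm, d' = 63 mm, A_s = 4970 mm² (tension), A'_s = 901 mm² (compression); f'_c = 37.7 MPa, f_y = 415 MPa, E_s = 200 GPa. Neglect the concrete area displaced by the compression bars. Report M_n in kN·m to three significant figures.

Assume both tension and compression steel yield.
Net tension couple steel: A_s − A'_s = 4069 mm².
a = (A_s − A'_s) f_y / (0.85 f'_c b) = 1688635/(0.85 × 37.7 × 255) = 206.65 mm.
c = a/β₁ = 206.65/0.781 = 264.60 mm; ε'_s = 0.003(c − d')/c = 0.0023 ≥ f_y/E_s = 0.0021, so compression steel does yield.
M_n = (A_s − A'_s) f_y (d − a/2) + A'_s f_y (d − d') = [1688635 × (795 − 103.325) + 373915 × (795 − 63)] × 10⁻⁶ = 1167.99 + 273.71 = 1441.70 kN·m.

M_n ≈ 1440 kN·m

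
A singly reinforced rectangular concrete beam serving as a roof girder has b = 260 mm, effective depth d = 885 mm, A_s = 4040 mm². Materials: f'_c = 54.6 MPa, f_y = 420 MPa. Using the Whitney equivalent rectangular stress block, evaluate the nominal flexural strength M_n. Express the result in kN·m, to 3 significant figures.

T = A_s f_y = 4040 × 420 = 1696800 N = 1696.8 kN.
From C = T: a = T/(0.85 f'_c b) = 1696800/(0.85 × 54.6 × 260) = 140.62 mm.
M_n = T(d − a/2) = 1696.8 kN × (885 − 70.31) mm = 1382.37 kN·m.

M_n ≈ 1380 kN·m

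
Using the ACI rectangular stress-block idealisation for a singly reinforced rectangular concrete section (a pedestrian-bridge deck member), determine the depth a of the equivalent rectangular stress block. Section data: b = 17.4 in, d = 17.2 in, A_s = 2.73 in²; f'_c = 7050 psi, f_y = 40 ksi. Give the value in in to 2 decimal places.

a ≈ 1.05 in

T = A_s f_y = 2.73 × 40 = 109.2 kips.
a = T/(0.85 f'_c b) = 109.2/(0.85 × 7.05 × 17.4) = 1.05 in.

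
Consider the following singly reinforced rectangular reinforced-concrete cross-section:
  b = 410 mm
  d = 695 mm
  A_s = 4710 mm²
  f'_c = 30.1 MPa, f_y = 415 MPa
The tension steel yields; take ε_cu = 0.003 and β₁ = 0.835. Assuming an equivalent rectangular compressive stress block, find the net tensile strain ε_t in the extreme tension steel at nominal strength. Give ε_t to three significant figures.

a = A_s f_y/(0.85 f'_c b) = 186.34 mm.
β₁ = 0.835, so c = a/β₁ = 186.34/0.835 = 223.16 mm.
From the linear strain diagram with ε_cu = 0.003: ε_t = 0.003 (d − c)/c = 0.003 × (695 − 223.16)/223.16 = 0.00634.
Since ε_t ≥ 0.005, the section is tension-controlled.

ε_t ≈ 0.00634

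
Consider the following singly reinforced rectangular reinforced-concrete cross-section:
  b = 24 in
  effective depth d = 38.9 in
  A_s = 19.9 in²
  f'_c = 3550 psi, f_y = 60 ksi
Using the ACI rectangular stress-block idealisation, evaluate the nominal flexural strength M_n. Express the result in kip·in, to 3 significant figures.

M_n ≈ 36600 kip·in

T = A_s f_y = 19.9 × 60 = 1194 kips.
a = T/(0.85 f'_c b) = 1194/(0.85 × 3.55 × 24) = 16.487 in.
M_n = T(d − a/2) = 1194 × (38.9 − 8.2435) = 36603.9 kip·in.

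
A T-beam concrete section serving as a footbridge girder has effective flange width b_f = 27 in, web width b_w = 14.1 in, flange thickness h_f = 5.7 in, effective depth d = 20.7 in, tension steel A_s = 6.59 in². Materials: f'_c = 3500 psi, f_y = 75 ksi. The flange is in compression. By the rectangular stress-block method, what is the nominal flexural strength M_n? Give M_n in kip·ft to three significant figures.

Tension: T = A_s f_y = 6.59 × 75 = 494.25 kips.
Try a within the flange: a = T/(0.85 f'_c b_f) = 494.25/(0.85 × 3.5 × 27) = 6.153 in.
a = 6.153 > h_f = 5.7 in: the block extends into the web. Split into flange-overhang and web parts.
C_f = 0.85 f'_c (b_f − b_w) h_f = 0.85 × 3.5 × (27 − 14.1) × 5.7 = 218.8 kips.
Remaining web compression depth: a_w = (T − C_f)/(0.85 f'_c b_w) = (494.25 − 218.8)/(0.85 × 3.5 × 14.1) = 6.567 in.
M_n = C_f(d − h_f/2) + (T − C_f)(d − a_w/2) = 218.8 × (20.7 − 2.85) + 275.45 × (20.7 − 3.2835) = 3905.6 + 4797.4 = 8703.0 kip·in.
M_n = 8703.0/12 = 725.25 kip·ft.

M_n ≈ 725 kip·ft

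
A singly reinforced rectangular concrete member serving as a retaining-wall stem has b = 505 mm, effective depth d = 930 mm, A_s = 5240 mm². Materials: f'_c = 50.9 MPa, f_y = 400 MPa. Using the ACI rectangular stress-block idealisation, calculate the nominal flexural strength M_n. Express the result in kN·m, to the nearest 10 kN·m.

T = A_s f_y = 5240 × 400 = 2096000 N = 2096 kN.
From C = T: a = T/(0.85 f'_c b) = 2096000/(0.85 × 50.9 × 505) = 95.93 mm.
M_n = T(d − a/2) = 2096 kN × (930 − 47.965) mm = 1848.75 kN·m.

M_n ≈ 1850 kN·m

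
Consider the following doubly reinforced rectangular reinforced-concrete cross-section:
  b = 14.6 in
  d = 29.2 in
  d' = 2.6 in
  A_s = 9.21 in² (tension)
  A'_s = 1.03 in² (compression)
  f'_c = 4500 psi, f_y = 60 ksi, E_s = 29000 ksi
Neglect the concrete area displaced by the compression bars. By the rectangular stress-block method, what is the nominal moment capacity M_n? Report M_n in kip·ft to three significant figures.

Assume both steels yield.
a = (A_s − A'_s) f_y/(0.85 f'_c b) = (9.21 − 1.03) × 60/(0.85 × 4.5 × 14.6) = 8.789 in.
c = a/β₁ = 8.789/0.825 = 10.653 in; ε'_s = 0.003(c − d')/c = 0.0023 ≥ ε_y = 0.0021, so the compression steel yields.
M_n = (A_s − A'_s) f_y (d − a/2) + A'_s f_y (d − d') = 490.8 × (29.2 − 4.3945) + 61.8 × (29.2 − 2.6) = 12174.5 + 1643.9 = 13818.4 kip·in = 13818.4/12 = 1151.53 kip·ft.

M_n ≈ 1150 kip·ft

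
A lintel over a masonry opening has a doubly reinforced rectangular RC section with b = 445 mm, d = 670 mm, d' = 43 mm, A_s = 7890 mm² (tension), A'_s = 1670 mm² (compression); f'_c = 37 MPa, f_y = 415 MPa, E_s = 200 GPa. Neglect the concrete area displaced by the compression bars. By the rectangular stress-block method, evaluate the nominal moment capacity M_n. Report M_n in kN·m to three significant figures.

Assume both tension and compression steel yield.
Net tension couple steel: A_s − A'_s = 6220 mm².
a = (A_s − A'_s) f_y / (0.85 f'_c b) = 2581300/(0.85 × 37 × 445) = 184.44 mm.
c = a/β₁ = 184.44/0.786 = 234.66 mm; ε'_s = 0.003(c − d')/c = 0.0025 ≥ f_y/E_s = 0.0021, so compression steel does yield.
M_n = (A_s − A'_s) f_y (d − a/2) + A'_s f_y (d − d') = [2581300 × (670 − 92.22) + 693050 × (670 − 43)] × 10⁻⁶ = 1491.42 + 434.54 = 1925.96 kN·m.

M_n ≈ 1930 kN·m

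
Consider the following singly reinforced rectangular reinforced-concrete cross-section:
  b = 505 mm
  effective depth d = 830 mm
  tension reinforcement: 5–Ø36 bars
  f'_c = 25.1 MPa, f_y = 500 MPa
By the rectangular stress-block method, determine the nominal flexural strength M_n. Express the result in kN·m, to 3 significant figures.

M_n ≈ 1810 kN·m

A_s = 5 × 1018 = 5090 mm².
T = A_s f_y = 5090 × 500 = 2545000 N = 2545 kN.
From C = T: a = T/(0.85 f'_c b) = 2545000/(0.85 × 25.1 × 505) = 236.21 mm.
M_n = T(d − a/2) = 2545 kN × (830 − 118.105) mm = 1811.77 kN·m.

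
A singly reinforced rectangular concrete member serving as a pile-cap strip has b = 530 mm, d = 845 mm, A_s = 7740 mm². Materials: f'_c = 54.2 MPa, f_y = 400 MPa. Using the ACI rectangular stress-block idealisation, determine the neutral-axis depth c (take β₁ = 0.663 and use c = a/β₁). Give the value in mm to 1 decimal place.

T = A_s f_y = 7740 × 400 = 3096000 N = 3096 kN.
Setting C = 0.85 f'_c a b equal to T: a = 3096000/(0.85 × 54.2 × 530) = 126.796 mm.
With β₁ = 0.663, c = a/β₁ = 126.796/0.663 = 191.2 mm.

c ≈ 191.2 mm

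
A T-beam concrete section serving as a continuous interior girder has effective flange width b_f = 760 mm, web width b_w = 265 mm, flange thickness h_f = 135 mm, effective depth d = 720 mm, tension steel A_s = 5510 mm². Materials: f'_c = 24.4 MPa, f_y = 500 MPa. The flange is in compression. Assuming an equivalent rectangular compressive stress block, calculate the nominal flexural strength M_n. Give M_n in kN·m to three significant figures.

M_n ≈ 1720 kN·m

Tension: T = A_s f_y = 5510 × 500 = 2755000 N.
Try a within the flange: a = T/(0.85 f'_c b_f) = 2755000/(0.85 × 24.4 × 760) = 174.78 mm.
a = 174.78 > h_f = 135 mm: the block extends into the web. Split into flange-overhang and web parts.
C_f = 0.85 f'_c (b_f − b_w) h_f = 0.85 × 24.4 × (760 − 265) × 135 = 1385951 N.
Remaining web compression depth: a_w = (T − C_f)/(0.85 f'_c b_w) = (2755000 − 1385951)/(0.85 × 24.4 × 265) = 249.09 mm.
M_n = C_f(d − h_f/2) + (T − C_f)(d − a_w/2) = 1385951 × (720 − 67.5) + 1369049 × (720 − 124.545) = 904.33 + 815.21 = 1719.54 × 10⁶ N·mm.
M_n = 1719.54 kN·m.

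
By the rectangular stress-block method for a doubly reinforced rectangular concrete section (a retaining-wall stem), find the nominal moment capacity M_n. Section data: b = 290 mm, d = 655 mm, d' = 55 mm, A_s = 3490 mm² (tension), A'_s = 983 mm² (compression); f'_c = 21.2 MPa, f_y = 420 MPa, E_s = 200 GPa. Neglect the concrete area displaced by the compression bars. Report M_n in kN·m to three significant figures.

Assume both tension and compression steel yield.
Net tension couple steel: A_s − A'_s = 2507 mm².
a = (A_s − A'_s) f_y / (0.85 f'_c b) = 1052940/(0.85 × 21.2 × 290) = 201.49 mm.
c = a/β₁ = 201.49/0.85 = 237.05 mm; ε'_s = 0.003(c − d')/c = 0.0023 ≥ f_y/E_s = 0.0021, so compression steel does yield.
M_n = (A_s − A'_s) f_y (d − a/2) + A'_s f_y (d − d') = [1052940 × (655 − 100.745) + 412860 × (655 − 55)] × 10⁻⁶ = 583.60 + 247.72 = 831.32 kN·m.

M_n ≈ 831 kN·m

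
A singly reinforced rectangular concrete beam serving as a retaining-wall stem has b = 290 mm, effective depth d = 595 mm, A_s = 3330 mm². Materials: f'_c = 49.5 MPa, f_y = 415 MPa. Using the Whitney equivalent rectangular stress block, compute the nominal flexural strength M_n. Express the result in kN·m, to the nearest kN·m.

M_n ≈ 744 kN·m

T = A_s f_y = 3330 × 415 = 1381950 N = 1381.95 kN.
From C = T: a = T/(0.85 f'_c b) = 1381950/(0.85 × 49.5 × 290) = 113.26 mm.
M_n = T(d − a/2) = 1381.95 kN × (595 − 56.63) mm = 744.00 kN·m.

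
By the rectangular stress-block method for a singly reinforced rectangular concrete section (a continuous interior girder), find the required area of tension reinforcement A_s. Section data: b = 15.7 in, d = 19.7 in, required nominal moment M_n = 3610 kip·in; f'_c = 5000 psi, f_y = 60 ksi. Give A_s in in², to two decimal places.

A_s ≈ 3.30 in²

From M_n = 0.85 f'_c a b (d − a/2):
a = d − √(d² − 2M_n/(0.85 f'_c b)) = 19.7 − √(19.7² − 2 × 3610/(0.85 × 5 × 15.7)) = 2.970 in.
A_s = 0.85 f'_c a b / f_y = 0.85 × 5 × 2.970 × 15.7 / 60 = 3.303 in².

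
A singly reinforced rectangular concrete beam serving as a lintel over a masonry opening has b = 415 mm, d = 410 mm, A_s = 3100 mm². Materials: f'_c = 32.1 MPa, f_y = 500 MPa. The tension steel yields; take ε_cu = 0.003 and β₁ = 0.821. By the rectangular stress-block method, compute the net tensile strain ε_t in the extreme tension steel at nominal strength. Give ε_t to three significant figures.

a = A_s f_y/(0.85 f'_c b) = 136.89 mm.
β₁ = 0.821, so c = a/β₁ = 136.89/0.821 = 166.74 mm.
From the linear strain diagram with ε_cu = 0.003: ε_t = 0.003 (d − c)/c = 0.003 × (410 − 166.74)/166.74 = 0.00438.
ε_t is between 0.004 and 0.005 — transition zone.

ε_t ≈ 0.00438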